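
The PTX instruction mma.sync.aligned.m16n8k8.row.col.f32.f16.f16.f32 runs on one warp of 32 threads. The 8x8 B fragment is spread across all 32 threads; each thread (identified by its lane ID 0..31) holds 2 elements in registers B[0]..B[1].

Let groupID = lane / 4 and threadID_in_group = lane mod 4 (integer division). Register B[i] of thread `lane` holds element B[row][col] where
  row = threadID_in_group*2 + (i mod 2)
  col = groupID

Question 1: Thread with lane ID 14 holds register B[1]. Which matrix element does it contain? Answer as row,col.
L=14→G=14>>2=3, T=14&3=2
[1]→row 2·2+1=5  col G=3

5,3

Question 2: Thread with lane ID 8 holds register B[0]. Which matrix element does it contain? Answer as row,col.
L=8→G=8>>2=2, T=8&3=0
[0]→row 0·2+0=0  col G=2

0,2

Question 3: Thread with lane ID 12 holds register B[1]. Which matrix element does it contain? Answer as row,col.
lane 12: gid=3 (12/4), tid=0 (12%4)
i=1: r=0*2+1=1, c=gid=3

1,3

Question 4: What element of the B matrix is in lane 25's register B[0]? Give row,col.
2,6

L=25⇒gr=25>>2=6, th=25&3=1
[0]⇒row 1·2+0=2  col gr=6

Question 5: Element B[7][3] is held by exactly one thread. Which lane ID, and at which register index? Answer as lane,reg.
c=3⇒gr=3  r=7⇒th=3,odd=1
L=3*4+3=15  i=1=1

15,1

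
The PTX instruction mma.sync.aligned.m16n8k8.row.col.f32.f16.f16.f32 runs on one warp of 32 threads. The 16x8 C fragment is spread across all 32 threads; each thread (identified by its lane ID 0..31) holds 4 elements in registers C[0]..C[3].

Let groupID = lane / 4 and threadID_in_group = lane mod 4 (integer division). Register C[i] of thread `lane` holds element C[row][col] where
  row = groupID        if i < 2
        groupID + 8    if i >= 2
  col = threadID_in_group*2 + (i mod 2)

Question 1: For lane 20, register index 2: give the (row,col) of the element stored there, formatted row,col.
13,0

lane 20->20/4=5, 20 mod 4=0
i=2  r:5+8->13  c:2·0+0->0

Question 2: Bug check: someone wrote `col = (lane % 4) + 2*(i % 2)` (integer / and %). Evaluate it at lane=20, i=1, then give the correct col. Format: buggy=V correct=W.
`(lane % 4) + 2*(i % 2)`[20,1]->2
20: gid=5,tid=0
[1] (5+0,0*2+1) = (5,1)
col: 2 vs 1

buggy=2 correct=1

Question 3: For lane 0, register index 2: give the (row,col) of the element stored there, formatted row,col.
8,0

lane 0⇒0/4=0, 0 mod 4=0
i=2  r:0+8⇒8  c:2·0+0⇒0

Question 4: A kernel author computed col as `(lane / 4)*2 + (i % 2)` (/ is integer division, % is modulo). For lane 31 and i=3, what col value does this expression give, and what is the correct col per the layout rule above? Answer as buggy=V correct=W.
`(lane / 4)*2 + (i % 2)`[31,3]->15
31: g=7,t=3
[3] (7+8,3*2+1) = (15,7)
col: 15 vs 7

buggy=15 correct=7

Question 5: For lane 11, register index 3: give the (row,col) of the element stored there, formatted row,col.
lane 11: grp=2 (11/4), tig=3 (11%4)
i=3: r=2+8=10, c=3*2+1=7

10,7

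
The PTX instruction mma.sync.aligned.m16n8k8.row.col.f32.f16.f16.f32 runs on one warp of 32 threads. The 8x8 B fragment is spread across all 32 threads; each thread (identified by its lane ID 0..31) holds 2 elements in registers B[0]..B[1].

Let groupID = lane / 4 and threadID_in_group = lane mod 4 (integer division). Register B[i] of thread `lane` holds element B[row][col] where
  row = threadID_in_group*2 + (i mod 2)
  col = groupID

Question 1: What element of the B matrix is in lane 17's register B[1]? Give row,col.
L=17=>grp=17>>2=4, tig=17&3=1
[1]=>row 1·2+1=3  col grp=4

3,4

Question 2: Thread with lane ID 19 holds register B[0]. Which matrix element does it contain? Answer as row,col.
6,4

lane 19->19/4=4, 19 mod 4=3
i=0  r:2·3+0->6  c:4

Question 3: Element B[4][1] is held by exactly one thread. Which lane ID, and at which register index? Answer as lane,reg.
6,0

c: 1->gid=1  r: 4->tid=2,i&1=0
L=1*4+2=6  i=0=0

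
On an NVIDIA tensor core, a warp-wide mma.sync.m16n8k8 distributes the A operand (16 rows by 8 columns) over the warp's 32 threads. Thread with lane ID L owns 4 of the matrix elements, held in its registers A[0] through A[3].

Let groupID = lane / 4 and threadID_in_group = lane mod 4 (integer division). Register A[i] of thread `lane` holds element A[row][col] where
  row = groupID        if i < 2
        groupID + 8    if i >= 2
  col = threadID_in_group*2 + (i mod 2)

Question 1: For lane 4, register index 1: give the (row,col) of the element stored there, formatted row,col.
lane 4→4/4=1, 4 mod 4=0
i=1  r:1+0→1  c:2·0+1→1

1,1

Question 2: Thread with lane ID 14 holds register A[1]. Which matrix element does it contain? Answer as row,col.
3,5

14: G=3,T=2
[1] (3+0,2*2+1) = (3,5)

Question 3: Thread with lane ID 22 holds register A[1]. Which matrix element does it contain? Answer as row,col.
5,5

lane 22: grp=5 (22/4), tig=2 (22%4)
i=1: r=5+0=5, c=2*2+1=5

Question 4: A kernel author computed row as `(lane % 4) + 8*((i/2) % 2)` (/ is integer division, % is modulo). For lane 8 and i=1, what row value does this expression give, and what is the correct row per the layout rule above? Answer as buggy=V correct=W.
buggy=0 correct=2

`(lane % 4) + 8*((i/2) % 2)`[8,1]->0
L=8->gid=8>>2=2, tid=8&3=0
[1]->row 2+0=2  col 0·2+1=1
row: 0 vs 2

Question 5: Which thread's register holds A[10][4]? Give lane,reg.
r: 10->gid=2,r8=1  c: 4->tid=2,i&1=0
L=2*4+2=10  i=1*2+0=2

10,2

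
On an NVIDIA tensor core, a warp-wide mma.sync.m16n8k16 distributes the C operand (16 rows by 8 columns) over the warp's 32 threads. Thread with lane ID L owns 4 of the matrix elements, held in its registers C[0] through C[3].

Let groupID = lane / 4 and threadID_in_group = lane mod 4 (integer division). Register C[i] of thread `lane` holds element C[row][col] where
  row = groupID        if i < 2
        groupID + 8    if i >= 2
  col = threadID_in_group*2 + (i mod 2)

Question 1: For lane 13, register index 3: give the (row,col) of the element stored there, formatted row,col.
L=13=>grp=13>>2=3, tig=13&3=1
[3]=>row 3+8=11  col 1·2+1=3

11,3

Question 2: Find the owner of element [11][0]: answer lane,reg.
r=11⇒gr=3,Rb=1  c=0⇒th=0,odd=0
L=3*4+0=12  i=1*2+0=2

12,2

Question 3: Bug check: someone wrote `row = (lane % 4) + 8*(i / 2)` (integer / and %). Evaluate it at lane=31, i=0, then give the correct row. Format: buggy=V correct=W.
buggy=3 correct=7

`(lane % 4) + 8*(i / 2)`[31,0]=>3
L=31=>grp=31>>2=7, tig=31&3=3
[0]=>row 7+0=7  col 3·2+0=6
row: 3 vs 7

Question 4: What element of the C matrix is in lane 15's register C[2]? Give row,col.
L=15⇒gr=15>>2=3, th=15&3=3
[2]⇒row 3+8=11  col 3·2+0=6

11,6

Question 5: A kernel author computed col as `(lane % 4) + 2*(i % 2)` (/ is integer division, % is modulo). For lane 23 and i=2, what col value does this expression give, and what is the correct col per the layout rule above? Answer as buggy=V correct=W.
buggy=3 correct=6

`(lane % 4) + 2*(i % 2)`[23,2]=>3
lane 23: grp=5 (23/4), tig=3 (23%4)
i=2: r=5+8=13, c=3*2+0=6
col: 3 vs 6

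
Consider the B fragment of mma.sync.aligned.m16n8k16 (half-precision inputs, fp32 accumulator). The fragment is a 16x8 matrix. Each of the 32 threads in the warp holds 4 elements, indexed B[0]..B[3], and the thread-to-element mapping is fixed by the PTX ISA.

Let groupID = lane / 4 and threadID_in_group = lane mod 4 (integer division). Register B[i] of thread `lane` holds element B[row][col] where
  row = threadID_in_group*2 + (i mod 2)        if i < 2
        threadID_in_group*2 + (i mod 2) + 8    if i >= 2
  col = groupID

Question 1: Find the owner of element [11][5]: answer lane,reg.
c: 5->gid=5  r: 11->r8=1,tid=1,i&1=1
L=5*4+1=21  i=1*2+1=3

21,3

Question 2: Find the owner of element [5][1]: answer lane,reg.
c:1=>grp=1  r:5=>rB=0,tig=2,lo=1
L=1*4+2=6  i=0*2+1=1

6,1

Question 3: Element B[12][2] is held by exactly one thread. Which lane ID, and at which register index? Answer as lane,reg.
c:2=>grp=2  r:12=>rB=1,tig=2,lo=0
L=2*4+2=10  i=1*2+0=2

10,2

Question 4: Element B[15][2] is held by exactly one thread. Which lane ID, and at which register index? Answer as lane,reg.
11,3

c=2⇒gr=2  r=15⇒Rb=1,th=3,odd=1
L=2*4+3=11  i=1*2+1=3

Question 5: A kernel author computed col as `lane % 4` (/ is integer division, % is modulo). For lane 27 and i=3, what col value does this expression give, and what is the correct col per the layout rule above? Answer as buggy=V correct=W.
`lane % 4`[27,3]->3
27: gid=6,tid=3
[3] (3*2+1+8,6) = (15,6)
col: 3 vs 6

buggy=3 correct=6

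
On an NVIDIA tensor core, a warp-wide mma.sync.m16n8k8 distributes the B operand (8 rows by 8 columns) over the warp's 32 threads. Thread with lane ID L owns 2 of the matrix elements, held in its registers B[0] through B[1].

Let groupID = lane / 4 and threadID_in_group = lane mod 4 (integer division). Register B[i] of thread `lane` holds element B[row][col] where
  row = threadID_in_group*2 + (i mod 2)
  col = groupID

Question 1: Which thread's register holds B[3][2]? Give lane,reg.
c=2->g=2  r=3->t=1,b0=1
L=2*4+1=9  i=1=1

9,1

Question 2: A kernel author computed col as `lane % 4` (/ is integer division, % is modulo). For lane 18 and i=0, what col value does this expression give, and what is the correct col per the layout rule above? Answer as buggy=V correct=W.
`lane % 4`[18,0]->2
18: gid=4,tid=2
[0] (2*2+0,4) = (4,4)
col: 2 vs 4

buggy=2 correct=4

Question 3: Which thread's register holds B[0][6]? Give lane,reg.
c=6→G=6  r=0→T=0,p=0
L=6*4+0=24  i=0=0

24,0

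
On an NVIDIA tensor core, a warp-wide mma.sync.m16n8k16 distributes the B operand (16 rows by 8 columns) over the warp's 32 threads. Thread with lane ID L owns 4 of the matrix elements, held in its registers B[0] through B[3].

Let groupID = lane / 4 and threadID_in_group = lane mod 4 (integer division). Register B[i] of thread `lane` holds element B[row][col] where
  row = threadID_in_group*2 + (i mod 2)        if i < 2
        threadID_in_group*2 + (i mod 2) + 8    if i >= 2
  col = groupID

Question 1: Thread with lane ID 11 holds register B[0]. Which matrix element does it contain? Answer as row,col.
6,2

11: gr=2,th=3
[0] (3*2+0+0,2) = (6,2)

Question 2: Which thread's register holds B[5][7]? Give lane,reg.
c=7->g=7  r=5->rb=0,t=2,b0=1
L=7*4+2=30  i=0*2+1=1

30,1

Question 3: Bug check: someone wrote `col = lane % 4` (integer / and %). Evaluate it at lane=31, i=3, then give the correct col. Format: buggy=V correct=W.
buggy=3 correct=7

`lane % 4`[31,3]->3
lane 31->31/4=7, 31 mod 4=3
i=3  r:2·3+1+8->15  c:7
col: 3 vs 7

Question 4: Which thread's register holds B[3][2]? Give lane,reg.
c: 2->gid=2  r: 3->r8=0,tid=1,i&1=1
L=2*4+1=9  i=0*2+1=1

9,1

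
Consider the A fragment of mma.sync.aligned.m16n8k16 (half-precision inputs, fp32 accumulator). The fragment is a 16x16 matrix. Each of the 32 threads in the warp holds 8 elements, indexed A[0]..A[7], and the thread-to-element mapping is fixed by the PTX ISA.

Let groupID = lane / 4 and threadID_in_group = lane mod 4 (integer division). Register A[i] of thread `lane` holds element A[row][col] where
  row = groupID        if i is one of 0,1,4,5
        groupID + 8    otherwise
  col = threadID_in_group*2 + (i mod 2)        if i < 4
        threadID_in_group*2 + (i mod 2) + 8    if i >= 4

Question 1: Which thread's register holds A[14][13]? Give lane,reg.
26,7

r: 14->gid=6,r8=1  c: 13->c8=1,tid=2,i&1=1
L=6*4+2=26  i=1*4+1*2+1=7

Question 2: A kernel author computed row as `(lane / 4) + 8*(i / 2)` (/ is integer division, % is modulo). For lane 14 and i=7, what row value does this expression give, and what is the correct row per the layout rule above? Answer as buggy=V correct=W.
buggy=27 correct=11

`(lane / 4) + 8*(i / 2)`[14,7]⇒27
L=14⇒gr=14>>2=3, th=14&3=2
[7]⇒row 3+8=11  col 2·2+1+8=13
row: 27 vs 11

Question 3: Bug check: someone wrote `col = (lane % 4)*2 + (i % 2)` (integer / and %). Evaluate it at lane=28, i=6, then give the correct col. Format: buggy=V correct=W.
`(lane % 4)*2 + (i % 2)`[28,6]→0
lane 28: G=7 (28/4), T=0 (28%4)
i=6: r=7+8=15, c=0*2+0+8=8
col: 0 vs 8

buggy=0 correct=8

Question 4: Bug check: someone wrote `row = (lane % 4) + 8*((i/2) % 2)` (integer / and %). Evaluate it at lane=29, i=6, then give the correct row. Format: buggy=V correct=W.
`(lane % 4) + 8*((i/2) % 2)`[29,6]->9
lane 29: gid=7 (29/4), tid=1 (29%4)
i=6: r=7+8=15, c=1*2+0+8=10
row: 9 vs 15

buggy=9 correct=15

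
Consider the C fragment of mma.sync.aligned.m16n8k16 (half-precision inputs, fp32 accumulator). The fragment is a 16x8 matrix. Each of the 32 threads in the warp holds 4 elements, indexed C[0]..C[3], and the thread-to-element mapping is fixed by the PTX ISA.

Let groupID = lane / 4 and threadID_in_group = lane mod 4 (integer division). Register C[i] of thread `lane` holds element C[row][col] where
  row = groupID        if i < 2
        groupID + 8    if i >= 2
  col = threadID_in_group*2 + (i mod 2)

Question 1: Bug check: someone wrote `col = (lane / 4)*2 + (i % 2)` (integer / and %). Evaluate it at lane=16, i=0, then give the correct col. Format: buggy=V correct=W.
buggy=8 correct=0

`(lane / 4)*2 + (i % 2)`[16,0]=>8
L=16=>grp=16>>2=4, tig=16&3=0
[0]=>row 4+0=4  col 0·2+0=0
col: 8 vs 0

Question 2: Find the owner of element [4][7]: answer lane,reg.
19,1

r: 4->gid=4,r8=0  c: 7->tid=3,i&1=1
L=4*4+3=19  i=0*2+1=1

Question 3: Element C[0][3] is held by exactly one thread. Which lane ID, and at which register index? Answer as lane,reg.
1,1

r=0->g=0,rb=0  c=3->t=1,b0=1
L=0*4+1=1  i=0*2+1=1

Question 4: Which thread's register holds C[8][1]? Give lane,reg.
r=8->g=0,rb=1  c=1->t=0,b0=1
L=0*4+0=0  i=1*2+1=3

0,3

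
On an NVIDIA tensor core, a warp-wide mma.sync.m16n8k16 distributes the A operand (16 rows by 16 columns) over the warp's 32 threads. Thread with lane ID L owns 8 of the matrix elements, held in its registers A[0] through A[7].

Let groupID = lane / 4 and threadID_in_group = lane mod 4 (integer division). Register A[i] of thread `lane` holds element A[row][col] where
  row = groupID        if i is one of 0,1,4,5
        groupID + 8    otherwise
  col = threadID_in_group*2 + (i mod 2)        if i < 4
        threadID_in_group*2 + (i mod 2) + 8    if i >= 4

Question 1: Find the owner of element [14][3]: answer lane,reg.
25,3

r: 14->gid=6,r8=1  c: 3->c8=0,tid=1,i&1=1
L=6*4+1=25  i=0*4+1*2+1=3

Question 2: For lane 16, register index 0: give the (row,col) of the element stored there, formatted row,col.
L=16->gid=16>>2=4, tid=16&3=0
[0]->row 4+0=4  col 0·2+0+0=0

4,0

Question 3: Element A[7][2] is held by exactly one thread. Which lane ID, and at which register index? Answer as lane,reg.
r:7=>grp=7,rB=0  c:2=>cB=0,tig=1,lo=0
L=7*4+1=29  i=0*4+0*2+0=0

29,0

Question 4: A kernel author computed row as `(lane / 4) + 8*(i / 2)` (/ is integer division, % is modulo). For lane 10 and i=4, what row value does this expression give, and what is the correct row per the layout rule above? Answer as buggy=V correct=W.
buggy=18 correct=2

`(lane / 4) + 8*(i / 2)`[10,4]->18
10: g=2,t=2
[4] (2+0,2*2+0+8) = (2,12)
row: 18 vs 2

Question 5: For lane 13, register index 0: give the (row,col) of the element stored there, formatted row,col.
L=13→G=13>>2=3, T=13&3=1
[0]→row 3+0=3  col 1·2+0+0=2

3,2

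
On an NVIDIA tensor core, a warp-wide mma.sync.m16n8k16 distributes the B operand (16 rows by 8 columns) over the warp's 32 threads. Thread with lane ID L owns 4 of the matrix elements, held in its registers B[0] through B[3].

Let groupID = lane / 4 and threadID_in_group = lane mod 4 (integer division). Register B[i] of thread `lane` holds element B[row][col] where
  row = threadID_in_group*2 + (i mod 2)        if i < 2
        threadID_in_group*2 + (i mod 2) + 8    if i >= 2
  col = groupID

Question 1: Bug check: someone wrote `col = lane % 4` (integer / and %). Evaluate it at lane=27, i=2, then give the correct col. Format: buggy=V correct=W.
`lane % 4`[27,2]=>3
lane 27=>27/4=6, 27 mod 4=3
i=2  r:2·3+0+8=>14  c:6
col: 3 vs 6

buggy=3 correct=6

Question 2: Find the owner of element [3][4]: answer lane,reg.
17,1

c=4⇒gr=4  r=3⇒Rb=0,th=1,odd=1
L=4*4+1=17  i=0*2+1=1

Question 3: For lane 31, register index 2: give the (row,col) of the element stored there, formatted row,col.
lane 31: gid=7 (31/4), tid=3 (31%4)
i=2: r=3*2+0+8=14, c=gid=7

14,7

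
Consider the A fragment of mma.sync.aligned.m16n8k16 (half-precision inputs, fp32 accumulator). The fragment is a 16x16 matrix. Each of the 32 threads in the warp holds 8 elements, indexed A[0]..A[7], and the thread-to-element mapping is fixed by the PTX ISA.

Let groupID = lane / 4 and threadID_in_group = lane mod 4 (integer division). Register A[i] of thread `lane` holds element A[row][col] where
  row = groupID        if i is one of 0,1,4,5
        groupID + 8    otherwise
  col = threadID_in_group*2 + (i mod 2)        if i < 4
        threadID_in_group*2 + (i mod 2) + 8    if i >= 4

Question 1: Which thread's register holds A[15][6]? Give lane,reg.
31,2

r: 15->gid=7,r8=1  c: 6->c8=0,tid=3,i&1=0
L=7*4+3=31  i=0*4+1*2+0=2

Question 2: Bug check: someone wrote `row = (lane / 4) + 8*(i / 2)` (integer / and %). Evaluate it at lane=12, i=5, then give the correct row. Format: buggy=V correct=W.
`(lane / 4) + 8*(i / 2)`[12,5]->19
12: gid=3,tid=0
[5] (3+0,0*2+1+8) = (3,9)
row: 19 vs 3

buggy=19 correct=3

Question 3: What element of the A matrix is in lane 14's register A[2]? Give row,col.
11,4

lane 14->14/4=3, 14 mod 4=2
i=2  r:3+8->11  c:2·2+0+0->4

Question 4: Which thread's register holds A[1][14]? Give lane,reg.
r=1->g=1,rb=0  c=14->cb=1,t=3,b0=0
L=1*4+3=7  i=1*4+0*2+0=4

7,4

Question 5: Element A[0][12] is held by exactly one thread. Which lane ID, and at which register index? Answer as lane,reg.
2,4

r:0=>grp=0,rB=0  c:12=>cB=1,tig=2,lo=0
L=0*4+2=2  i=1*4+0*2+0=4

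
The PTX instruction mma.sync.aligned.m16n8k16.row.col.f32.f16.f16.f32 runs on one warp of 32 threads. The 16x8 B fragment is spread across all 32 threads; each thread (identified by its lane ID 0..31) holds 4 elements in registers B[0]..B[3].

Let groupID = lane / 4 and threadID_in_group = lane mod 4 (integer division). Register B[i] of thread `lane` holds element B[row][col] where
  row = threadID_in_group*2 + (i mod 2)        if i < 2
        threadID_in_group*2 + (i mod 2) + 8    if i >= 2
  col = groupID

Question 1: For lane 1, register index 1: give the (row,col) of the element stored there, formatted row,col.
3,0

lane 1=>1/4=0, 1 mod 4=1
i=1  r:2·1+1+0=>3  c:0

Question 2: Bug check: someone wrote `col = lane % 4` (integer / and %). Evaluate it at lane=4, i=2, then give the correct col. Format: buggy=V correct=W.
buggy=0 correct=1

`lane % 4`[4,2]=>0
L=4=>grp=4>>2=1, tig=4&3=0
[2]=>row 0·2+0+8=8  col grp=1
col: 0 vs 1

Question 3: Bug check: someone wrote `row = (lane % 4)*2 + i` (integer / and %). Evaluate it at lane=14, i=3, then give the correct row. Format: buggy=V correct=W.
buggy=7 correct=13

`(lane % 4)*2 + i`[14,3]=>7
lane 14=>14/4=3, 14 mod 4=2
i=3  r:2·2+1+8=>13  c:3
row: 7 vs 13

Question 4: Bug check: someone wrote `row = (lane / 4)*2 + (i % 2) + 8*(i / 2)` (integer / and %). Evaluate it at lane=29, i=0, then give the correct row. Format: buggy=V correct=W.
buggy=14 correct=2

`(lane / 4)*2 + (i % 2) + 8*(i / 2)`[29,0]⇒14
29: gr=7,th=1
[0] (1*2+0+0,7) = (2,7)
row: 14 vs 2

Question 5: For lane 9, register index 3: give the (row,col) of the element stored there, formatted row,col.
lane 9→9/4=2, 9 mod 4=1
i=3  r:2·1+1+8→11  c:2

11,2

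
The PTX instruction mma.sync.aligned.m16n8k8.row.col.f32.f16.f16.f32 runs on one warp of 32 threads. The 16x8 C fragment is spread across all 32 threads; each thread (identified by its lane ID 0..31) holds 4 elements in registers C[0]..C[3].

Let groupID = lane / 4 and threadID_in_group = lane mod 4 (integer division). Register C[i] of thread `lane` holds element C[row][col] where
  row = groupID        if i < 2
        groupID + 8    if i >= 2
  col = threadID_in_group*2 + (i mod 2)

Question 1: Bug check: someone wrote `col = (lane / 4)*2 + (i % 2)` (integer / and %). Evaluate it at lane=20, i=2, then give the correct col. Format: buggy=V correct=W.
`(lane / 4)*2 + (i % 2)`[20,2]->10
L=20->g=20>>2=5, t=20&3=0
[2]->row 5+8=13  col 0·2+0=0
col: 10 vs 0

buggy=10 correct=0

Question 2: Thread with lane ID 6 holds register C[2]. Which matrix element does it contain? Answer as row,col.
9,4

6: grp=1,tig=2
[2] (1+8,2*2+0) = (9,4)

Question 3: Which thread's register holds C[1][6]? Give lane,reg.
7,0

r=1⇒gr=1,Rb=0  c=6⇒th=3,odd=0
L=1*4+3=7  i=0*2+0=0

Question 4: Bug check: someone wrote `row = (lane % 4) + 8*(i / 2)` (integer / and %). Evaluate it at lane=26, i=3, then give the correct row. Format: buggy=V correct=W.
`(lane % 4) + 8*(i / 2)`[26,3]→10
lane 26→26/4=6, 26 mod 4=2
i=3  r:6+8→14  c:2·2+1→5
row: 10 vs 14

buggy=10 correct=14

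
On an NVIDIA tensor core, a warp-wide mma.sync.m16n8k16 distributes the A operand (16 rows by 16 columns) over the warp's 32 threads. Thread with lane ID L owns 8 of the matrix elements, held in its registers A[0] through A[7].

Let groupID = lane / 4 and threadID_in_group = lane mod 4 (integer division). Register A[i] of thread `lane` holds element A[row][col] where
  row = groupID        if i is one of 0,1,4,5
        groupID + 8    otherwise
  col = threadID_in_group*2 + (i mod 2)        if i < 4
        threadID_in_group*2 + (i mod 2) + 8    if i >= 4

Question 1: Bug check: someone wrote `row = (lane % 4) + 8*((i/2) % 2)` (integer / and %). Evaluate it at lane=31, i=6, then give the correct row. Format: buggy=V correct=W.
buggy=11 correct=15

`(lane % 4) + 8*((i/2) % 2)`[31,6]→11
lane 31→31/4=7, 31 mod 4=3
i=6  r:7+8→15  c:2·3+0+8→14
row: 11 vs 15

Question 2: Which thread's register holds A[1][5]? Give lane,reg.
r=1⇒gr=1,Rb=0  c=5⇒Cb=0,th=2,odd=1
L=1*4+2=6  i=0*4+0*2+1=1

6,1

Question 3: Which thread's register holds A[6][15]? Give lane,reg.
r:6=>grp=6,rB=0  c:15=>cB=1,tig=3,lo=1
L=6*4+3=27  i=1*4+0*2+1=5

27,5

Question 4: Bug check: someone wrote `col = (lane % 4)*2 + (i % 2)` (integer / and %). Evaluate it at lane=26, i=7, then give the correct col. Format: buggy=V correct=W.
buggy=5 correct=13

`(lane % 4)*2 + (i % 2)`[26,7]⇒5
lane 26⇒26/4=6, 26 mod 4=2
i=7  r:6+8⇒14  c:2·2+1+8⇒13
col: 5 vs 13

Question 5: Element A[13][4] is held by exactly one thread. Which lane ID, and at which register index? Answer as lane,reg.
22,2

r=13→G=5,rhi=1  c=4→chi=0,T=2,p=0
L=5*4+2=22  i=0*4+1*2+0=2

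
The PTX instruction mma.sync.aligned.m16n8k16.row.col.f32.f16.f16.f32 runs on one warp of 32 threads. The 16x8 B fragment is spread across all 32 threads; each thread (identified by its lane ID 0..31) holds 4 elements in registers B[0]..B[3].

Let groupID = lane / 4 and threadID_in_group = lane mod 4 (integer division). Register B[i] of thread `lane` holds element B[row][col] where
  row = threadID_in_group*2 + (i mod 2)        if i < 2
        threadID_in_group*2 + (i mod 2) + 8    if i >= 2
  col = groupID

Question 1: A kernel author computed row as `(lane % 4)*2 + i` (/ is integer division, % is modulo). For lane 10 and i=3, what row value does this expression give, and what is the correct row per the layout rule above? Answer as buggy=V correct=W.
buggy=7 correct=13

`(lane % 4)*2 + i`[10,3]->7
10: g=2,t=2
[3] (2*2+1+8,2) = (13,2)
row: 7 vs 13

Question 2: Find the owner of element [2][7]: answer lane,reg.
29,0

c=7->g=7  r=2->rb=0,t=1,b0=0
L=7*4+1=29  i=0*2+0=0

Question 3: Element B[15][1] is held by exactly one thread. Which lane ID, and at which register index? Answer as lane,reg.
c:1=>grp=1  r:15=>rB=1,tig=3,lo=1
L=1*4+3=7  i=1*2+1=3

7,3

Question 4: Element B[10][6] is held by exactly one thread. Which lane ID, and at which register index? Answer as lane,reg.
25,2

c=6→G=6  r=10→rhi=1,T=1,p=0
L=6*4+1=25  i=1*2+0=2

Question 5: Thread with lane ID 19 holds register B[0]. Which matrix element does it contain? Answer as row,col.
6,4

19: g=4,t=3
[0] (3*2+0+0,4) = (6,4)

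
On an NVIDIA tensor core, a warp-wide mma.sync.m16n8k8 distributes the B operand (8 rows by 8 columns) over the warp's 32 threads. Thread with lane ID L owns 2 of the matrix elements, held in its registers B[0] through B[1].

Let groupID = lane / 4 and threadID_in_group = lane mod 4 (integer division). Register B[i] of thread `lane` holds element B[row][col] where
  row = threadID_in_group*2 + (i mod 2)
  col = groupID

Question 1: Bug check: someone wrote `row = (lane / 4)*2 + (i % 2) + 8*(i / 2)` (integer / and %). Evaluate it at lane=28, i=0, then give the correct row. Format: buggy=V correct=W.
`(lane / 4)*2 + (i % 2) + 8*(i / 2)`[28,0]->14
lane 28: gid=7 (28/4), tid=0 (28%4)
i=0: r=0*2+0=0, c=gid=7
row: 14 vs 0

buggy=14 correct=0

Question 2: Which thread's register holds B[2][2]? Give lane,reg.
c:2=>grp=2  r:2=>tig=1,lo=0
L=2*4+1=9  i=0=0

9,0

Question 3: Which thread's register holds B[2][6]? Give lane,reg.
25,0

c=6→G=6  r=2→T=1,p=0
L=6*4+1=25  i=0=0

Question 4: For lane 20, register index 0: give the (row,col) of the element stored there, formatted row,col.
0,5

L=20->gid=20>>2=5, tid=20&3=0
[0]->row 0·2+0=0  col gid=5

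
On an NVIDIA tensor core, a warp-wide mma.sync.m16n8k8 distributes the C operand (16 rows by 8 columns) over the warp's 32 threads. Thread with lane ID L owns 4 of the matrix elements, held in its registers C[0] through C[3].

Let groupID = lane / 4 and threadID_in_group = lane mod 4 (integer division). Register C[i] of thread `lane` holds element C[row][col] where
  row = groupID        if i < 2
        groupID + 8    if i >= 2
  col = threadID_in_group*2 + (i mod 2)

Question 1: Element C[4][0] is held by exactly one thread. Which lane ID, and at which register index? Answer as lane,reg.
r=4→G=4,rhi=0  c=0→T=0,p=0
L=4*4+0=16  i=0*2+0=0

16,0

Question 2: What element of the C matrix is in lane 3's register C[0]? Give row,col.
3: g=0,t=3
[0] (0+0,3*2+0) = (0,6)

0,6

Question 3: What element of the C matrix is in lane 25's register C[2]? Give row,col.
14,2

lane 25: g=6 (25/4), t=1 (25%4)
i=2: r=6+8=14, c=1*2+0=2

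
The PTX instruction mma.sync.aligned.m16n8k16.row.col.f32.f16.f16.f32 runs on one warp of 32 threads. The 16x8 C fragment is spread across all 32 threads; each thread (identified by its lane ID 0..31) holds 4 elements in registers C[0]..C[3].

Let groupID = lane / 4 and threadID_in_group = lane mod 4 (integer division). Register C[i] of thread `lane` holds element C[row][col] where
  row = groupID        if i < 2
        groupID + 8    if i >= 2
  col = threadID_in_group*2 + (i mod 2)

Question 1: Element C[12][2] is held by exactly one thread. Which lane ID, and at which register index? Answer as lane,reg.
17,2

r:12=>grp=4,rB=1  c:2=>tig=1,lo=0
L=4*4+1=17  i=1*2+0=2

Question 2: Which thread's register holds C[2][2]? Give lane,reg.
r=2→G=2,rhi=0  c=2→T=1,p=0
L=2*4+1=9  i=0*2+0=0

9,0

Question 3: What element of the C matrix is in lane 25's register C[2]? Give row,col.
14,2

25: gr=6,th=1
[2] (6+8,1*2+0) = (14,2)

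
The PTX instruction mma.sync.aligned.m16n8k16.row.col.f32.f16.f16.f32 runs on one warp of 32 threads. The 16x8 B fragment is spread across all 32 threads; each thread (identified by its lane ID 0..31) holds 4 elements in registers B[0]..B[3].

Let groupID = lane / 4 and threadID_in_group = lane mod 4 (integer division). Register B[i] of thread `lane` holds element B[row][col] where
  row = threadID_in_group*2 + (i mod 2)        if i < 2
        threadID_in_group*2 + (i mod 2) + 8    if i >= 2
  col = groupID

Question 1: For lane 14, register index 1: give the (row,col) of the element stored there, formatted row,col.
5,3

lane 14: g=3 (14/4), t=2 (14%4)
i=1: r=2*2+1+0=5, c=g=3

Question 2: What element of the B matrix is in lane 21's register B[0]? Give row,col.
2,5

L=21=>grp=21>>2=5, tig=21&3=1
[0]=>row 1·2+0+0=2  col grp=5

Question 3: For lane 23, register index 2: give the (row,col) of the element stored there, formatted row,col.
14,5

L=23->gid=23>>2=5, tid=23&3=3
[2]->row 3·2+0+8=14  col gid=5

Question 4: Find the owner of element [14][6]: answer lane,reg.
c:6=>grp=6  r:14=>rB=1,tig=3,lo=0
L=6*4+3=27  i=1*2+0=2

27,2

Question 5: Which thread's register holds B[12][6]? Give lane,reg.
26,2

c=6⇒gr=6  r=12⇒Rb=1,th=2,odd=0
L=6*4+2=26  i=1*2+0=2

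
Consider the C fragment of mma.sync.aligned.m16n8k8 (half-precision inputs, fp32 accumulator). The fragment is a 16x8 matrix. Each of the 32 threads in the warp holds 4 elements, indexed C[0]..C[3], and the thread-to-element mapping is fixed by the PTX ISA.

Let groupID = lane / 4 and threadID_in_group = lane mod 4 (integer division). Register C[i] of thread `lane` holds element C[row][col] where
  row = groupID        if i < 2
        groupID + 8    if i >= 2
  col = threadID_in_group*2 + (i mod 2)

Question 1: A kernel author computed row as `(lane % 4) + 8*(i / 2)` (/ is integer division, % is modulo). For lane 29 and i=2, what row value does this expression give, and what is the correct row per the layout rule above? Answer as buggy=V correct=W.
buggy=9 correct=15

`(lane % 4) + 8*(i / 2)`[29,2]⇒9
lane 29: gr=7 (29/4), th=1 (29%4)
i=2: r=7+8=15, c=1*2+0=2
row: 9 vs 15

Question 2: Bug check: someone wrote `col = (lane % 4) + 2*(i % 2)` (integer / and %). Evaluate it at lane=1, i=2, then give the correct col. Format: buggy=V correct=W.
buggy=1 correct=2

`(lane % 4) + 2*(i % 2)`[1,2]->1
lane 1: gid=0 (1/4), tid=1 (1%4)
i=2: r=0+8=8, c=1*2+0=2
col: 1 vs 2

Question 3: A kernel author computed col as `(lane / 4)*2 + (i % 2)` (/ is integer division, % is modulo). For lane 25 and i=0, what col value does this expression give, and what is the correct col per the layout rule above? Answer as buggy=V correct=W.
`(lane / 4)*2 + (i % 2)`[25,0]->12
25: g=6,t=1
[0] (6+0,1*2+0) = (6,2)
col: 12 vs 2

buggy=12 correct=2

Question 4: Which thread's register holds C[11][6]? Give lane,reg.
r=11->g=3,rb=1  c=6->t=3,b0=0
L=3*4+3=15  i=1*2+0=2

15,2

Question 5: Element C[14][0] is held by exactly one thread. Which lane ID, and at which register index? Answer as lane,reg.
r:14=>grp=6,rB=1  c:0=>tig=0,lo=0
L=6*4+0=24  i=1*2+0=2

24,2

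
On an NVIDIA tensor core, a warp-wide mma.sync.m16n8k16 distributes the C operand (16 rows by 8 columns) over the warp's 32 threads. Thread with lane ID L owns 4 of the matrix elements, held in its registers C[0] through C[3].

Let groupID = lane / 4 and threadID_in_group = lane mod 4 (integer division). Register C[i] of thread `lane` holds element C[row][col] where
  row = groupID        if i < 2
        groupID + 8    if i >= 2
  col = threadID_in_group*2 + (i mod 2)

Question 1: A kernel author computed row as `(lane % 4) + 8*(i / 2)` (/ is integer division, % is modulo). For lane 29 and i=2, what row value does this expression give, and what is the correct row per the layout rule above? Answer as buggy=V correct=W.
`(lane % 4) + 8*(i / 2)`[29,2]->9
lane 29: g=7 (29/4), t=1 (29%4)
i=2: r=7+8=15, c=1*2+0=2
row: 9 vs 15

buggy=9 correct=15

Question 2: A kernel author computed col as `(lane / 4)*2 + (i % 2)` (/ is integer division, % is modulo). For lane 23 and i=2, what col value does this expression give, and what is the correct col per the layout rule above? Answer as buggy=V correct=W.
buggy=10 correct=6

`(lane / 4)*2 + (i % 2)`[23,2]⇒10
lane 23: gr=5 (23/4), th=3 (23%4)
i=2: r=5+8=13, c=3*2+0=6
col: 10 vs 6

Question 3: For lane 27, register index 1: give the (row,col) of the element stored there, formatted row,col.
6,7

27: gid=6,tid=3
[1] (6+0,3*2+1) = (6,7)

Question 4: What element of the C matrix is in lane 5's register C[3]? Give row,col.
5: g=1,t=1
[3] (1+8,1*2+1) = (9,3)

9,3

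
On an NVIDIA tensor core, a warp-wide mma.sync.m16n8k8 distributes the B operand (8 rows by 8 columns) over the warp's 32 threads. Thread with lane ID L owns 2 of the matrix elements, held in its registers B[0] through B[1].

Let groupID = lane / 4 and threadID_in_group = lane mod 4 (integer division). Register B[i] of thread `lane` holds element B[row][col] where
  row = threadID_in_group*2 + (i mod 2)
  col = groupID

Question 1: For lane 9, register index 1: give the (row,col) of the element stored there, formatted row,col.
3,2

lane 9=>9/4=2, 9 mod 4=1
i=1  r:2·1+1=>3  c:2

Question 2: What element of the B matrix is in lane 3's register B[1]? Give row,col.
7,0

L=3->g=3>>2=0, t=3&3=3
[1]->row 3·2+1=7  col g=0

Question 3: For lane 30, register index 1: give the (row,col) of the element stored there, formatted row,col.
5,7

30: G=7,T=2
[1] (2*2+1,7) = (5,7)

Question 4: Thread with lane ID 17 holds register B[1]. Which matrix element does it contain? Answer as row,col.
3,4

17: gid=4,tid=1
[1] (1*2+1,4) = (3,4)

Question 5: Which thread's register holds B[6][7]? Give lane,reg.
c: 7->gid=7  r: 6->tid=3,i&1=0
L=7*4+3=31  i=0=0

31,0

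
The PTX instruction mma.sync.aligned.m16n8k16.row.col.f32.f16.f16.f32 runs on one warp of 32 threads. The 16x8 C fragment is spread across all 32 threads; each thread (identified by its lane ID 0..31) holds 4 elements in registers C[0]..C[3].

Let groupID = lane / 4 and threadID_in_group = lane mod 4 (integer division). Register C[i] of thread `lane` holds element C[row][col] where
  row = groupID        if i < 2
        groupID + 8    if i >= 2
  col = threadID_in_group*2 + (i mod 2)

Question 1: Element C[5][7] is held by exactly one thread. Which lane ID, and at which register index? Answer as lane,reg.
r=5⇒gr=5,Rb=0  c=7⇒th=3,odd=1
L=5*4+3=23  i=0*2+1=1

23,1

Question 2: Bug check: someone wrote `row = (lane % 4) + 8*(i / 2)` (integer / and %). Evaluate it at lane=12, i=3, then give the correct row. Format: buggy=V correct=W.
buggy=8 correct=11

`(lane % 4) + 8*(i / 2)`[12,3]⇒8
L=12⇒gr=12>>2=3, th=12&3=0
[3]⇒row 3+8=11  col 0·2+1=1
row: 8 vs 11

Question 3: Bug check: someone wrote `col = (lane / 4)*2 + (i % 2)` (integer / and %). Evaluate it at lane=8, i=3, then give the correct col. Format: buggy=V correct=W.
`(lane / 4)*2 + (i % 2)`[8,3]->5
lane 8: g=2 (8/4), t=0 (8%4)
i=3: r=2+8=10, c=0*2+1=1
col: 5 vs 1

buggy=5 correct=1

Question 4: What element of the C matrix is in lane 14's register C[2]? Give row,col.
11,4

14: grp=3,tig=2
[2] (3+8,2*2+0) = (11,4)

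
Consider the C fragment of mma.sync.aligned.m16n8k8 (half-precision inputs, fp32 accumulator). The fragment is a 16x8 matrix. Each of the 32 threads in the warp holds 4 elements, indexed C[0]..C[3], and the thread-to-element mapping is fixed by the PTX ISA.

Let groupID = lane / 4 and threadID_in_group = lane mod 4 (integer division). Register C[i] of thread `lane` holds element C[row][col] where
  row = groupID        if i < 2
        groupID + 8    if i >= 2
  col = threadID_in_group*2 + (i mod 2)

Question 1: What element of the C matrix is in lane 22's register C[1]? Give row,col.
5,5

lane 22=>22/4=5, 22 mod 4=2
i=1  r:5+0=>5  c:2·2+1=>5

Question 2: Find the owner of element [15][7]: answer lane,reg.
r=15→G=7,rhi=1  c=7→T=3,p=1
L=7*4+3=31  i=1*2+1=3

31,3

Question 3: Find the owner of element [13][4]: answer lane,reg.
22,2

r=13⇒gr=5,Rb=1  c=4⇒th=2,odd=0
L=5*4+2=22  i=1*2+0=2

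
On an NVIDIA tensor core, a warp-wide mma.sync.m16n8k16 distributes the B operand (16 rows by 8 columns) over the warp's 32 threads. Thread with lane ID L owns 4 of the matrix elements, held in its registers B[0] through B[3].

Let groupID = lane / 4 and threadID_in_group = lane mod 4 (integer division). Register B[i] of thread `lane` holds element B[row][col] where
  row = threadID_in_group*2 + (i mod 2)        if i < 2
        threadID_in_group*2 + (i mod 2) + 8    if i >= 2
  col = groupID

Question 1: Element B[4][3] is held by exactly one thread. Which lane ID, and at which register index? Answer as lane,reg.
14,0

c=3->g=3  r=4->rb=0,t=2,b0=0
L=3*4+2=14  i=0*2+0=0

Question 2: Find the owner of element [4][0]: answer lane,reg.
c=0→G=0  r=4→rhi=0,T=2,p=0
L=0*4+2=2  i=0*2+0=0

2,0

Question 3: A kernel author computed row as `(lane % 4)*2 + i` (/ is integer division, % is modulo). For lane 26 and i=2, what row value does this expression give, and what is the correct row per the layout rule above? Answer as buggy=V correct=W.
buggy=6 correct=12

`(lane % 4)*2 + i`[26,2]->6
L=26->gid=26>>2=6, tid=26&3=2
[2]->row 2·2+0+8=12  col gid=6
row: 6 vs 12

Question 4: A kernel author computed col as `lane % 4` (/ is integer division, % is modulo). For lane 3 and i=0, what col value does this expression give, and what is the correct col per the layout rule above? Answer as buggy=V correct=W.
buggy=3 correct=0

`lane % 4`[3,0]->3
3: gid=0,tid=3
[0] (3*2+0+0,0) = (6,0)
col: 3 vs 0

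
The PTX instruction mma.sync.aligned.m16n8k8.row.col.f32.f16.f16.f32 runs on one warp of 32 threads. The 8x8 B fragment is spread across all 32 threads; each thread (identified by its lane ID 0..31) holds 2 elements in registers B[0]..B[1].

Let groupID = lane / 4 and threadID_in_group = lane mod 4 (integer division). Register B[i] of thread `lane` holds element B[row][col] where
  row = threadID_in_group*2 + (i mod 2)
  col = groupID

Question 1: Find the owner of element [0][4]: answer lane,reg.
16,0

c=4->g=4  r=0->t=0,b0=0
L=4*4+0=16  i=0=0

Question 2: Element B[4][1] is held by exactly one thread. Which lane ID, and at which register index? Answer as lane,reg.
c: 1->gid=1  r: 4->tid=2,i&1=0
L=1*4+2=6  i=0=0

6,0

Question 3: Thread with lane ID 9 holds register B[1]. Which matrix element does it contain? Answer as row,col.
3,2

9: gr=2,th=1
[1] (1*2+1,2) = (3,2)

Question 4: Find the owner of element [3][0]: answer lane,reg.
1,1

c=0->g=0  r=3->t=1,b0=1
L=0*4+1=1  i=1=1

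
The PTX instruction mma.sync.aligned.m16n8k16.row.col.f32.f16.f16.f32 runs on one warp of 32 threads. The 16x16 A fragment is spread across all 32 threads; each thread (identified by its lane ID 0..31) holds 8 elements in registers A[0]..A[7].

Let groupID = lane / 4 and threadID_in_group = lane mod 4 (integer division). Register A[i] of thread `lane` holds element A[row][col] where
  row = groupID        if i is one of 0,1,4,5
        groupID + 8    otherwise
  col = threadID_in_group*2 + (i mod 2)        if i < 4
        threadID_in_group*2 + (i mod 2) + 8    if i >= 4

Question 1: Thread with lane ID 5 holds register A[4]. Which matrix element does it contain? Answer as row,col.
5: G=1,T=1
[4] (1+0,1*2+0+8) = (1,10)

1,10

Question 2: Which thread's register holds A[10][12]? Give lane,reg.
10,6

r=10→G=2,rhi=1  c=12→chi=1,T=2,p=0
L=2*4+2=10  i=1*4+1*2+0=6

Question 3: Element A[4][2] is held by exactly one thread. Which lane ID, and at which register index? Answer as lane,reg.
r=4⇒gr=4,Rb=0  c=2⇒Cb=0,th=1,odd=0
L=4*4+1=17  i=0*4+0*2+0=0

17,0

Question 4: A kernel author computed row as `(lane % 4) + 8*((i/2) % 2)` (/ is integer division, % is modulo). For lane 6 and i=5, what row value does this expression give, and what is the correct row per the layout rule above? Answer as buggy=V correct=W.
`(lane % 4) + 8*((i/2) % 2)`[6,5]->2
L=6->g=6>>2=1, t=6&3=2
[5]->row 1+0=1  col 2·2+1+8=13
row: 2 vs 1

buggy=2 correct=1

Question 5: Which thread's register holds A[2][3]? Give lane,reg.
9,1

r=2->g=2,rb=0  c=3->cb=0,t=1,b0=1
L=2*4+1=9  i=0*4+0*2+1=1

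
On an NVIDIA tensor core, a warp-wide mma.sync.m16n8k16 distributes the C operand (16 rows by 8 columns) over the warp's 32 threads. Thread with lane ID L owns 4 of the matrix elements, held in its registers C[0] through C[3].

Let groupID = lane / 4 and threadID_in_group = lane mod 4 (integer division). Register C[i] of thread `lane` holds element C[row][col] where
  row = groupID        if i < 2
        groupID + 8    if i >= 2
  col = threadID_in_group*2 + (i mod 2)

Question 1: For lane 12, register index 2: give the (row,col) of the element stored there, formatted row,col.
11,0

12: G=3,T=0
[2] (3+8,0*2+0) = (11,0)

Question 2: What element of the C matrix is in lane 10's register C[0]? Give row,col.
2,4

10: grp=2,tig=2
[0] (2+0,2*2+0) = (2,4)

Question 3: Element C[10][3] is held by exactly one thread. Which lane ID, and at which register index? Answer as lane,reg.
r:10=>grp=2,rB=1  c:3=>tig=1,lo=1
L=2*4+1=9  i=1*2+1=3

9,3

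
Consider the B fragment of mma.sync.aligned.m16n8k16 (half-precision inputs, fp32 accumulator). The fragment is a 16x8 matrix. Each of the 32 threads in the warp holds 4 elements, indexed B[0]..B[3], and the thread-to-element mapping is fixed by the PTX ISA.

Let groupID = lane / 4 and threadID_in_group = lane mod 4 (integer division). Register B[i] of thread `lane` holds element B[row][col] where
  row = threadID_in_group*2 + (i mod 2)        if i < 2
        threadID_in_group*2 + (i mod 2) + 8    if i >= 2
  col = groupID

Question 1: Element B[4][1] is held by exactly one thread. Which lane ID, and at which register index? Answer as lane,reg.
c: 1->gid=1  r: 4->r8=0,tid=2,i&1=0
L=1*4+2=6  i=0*2+0=0

6,0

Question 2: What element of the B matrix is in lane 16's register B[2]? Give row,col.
8,4

lane 16: G=4 (16/4), T=0 (16%4)
i=2: r=0*2+0+8=8, c=G=4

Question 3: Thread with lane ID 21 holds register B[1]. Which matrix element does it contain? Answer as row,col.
3,5

21: gid=5,tid=1
[1] (1*2+1+0,5) = (3,5)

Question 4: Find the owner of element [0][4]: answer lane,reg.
c=4→G=4  r=0→rhi=0,T=0,p=0
L=4*4+0=16  i=0*2+0=0

16,0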